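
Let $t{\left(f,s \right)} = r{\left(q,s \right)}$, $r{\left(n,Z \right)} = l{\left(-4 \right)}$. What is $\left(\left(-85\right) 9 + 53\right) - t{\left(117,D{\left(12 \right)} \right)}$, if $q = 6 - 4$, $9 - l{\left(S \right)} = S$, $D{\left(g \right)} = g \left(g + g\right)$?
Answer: $-725$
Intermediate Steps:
$D{\left(g \right)} = 2 g^{2}$ ($D{\left(g \right)} = g 2 g = 2 g^{2}$)
$l{\left(S \right)} = 9 - S$
$q = 2$
$r{\left(n,Z \right)} = 13$ ($r{\left(n,Z \right)} = 9 - -4 = 9 + 4 = 13$)
$t{\left(f,s \right)} = 13$
$\left(\left(-85\right) 9 + 53\right) - t{\left(117,D{\left(12 \right)} \right)} = \left(\left(-85\right) 9 + 53\right) - 13 = \left(-765 + 53\right) - 13 = -712 - 13 = -725$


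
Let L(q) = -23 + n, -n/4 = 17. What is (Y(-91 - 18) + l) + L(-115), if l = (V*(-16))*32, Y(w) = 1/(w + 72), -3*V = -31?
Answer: -597368/111 ≈ -5381.7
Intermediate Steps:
V = 31/3 (V = -⅓*(-31) = 31/3 ≈ 10.333)
Y(w) = 1/(72 + w)
n = -68 (n = -4*17 = -68)
l = -15872/3 (l = ((31/3)*(-16))*32 = -496/3*32 = -15872/3 ≈ -5290.7)
L(q) = -91 (L(q) = -23 - 68 = -91)
(Y(-91 - 18) + l) + L(-115) = (1/(72 + (-91 - 18)) - 15872/3) - 91 = (1/(72 - 109) - 15872/3) - 91 = (1/(-37) - 15872/3) - 91 = (-1/37 - 15872/3) - 91 = -587267/111 - 91 = -597368/111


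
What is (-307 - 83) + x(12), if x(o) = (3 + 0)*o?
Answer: -354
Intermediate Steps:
x(o) = 3*o
(-307 - 83) + x(12) = (-307 - 83) + 3*12 = -390 + 36 = -354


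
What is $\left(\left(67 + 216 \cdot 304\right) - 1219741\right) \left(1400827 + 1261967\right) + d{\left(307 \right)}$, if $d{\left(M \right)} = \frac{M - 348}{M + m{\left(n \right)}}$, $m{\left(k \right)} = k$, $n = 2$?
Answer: $- \frac{949523289317501}{309} \approx -3.0729 \cdot 10^{12}$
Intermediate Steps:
$d{\left(M \right)} = \frac{-348 + M}{2 + M}$ ($d{\left(M \right)} = \frac{M - 348}{M + 2} = \frac{-348 + M}{2 + M}$)
$\left(\left(67 + 216 \cdot 304\right) - 1219741\right) \left(1400827 + 1261967\right) + d{\left(307 \right)} = \left(\left(67 + 216 \cdot 304\right) - 1219741\right) \left(1400827 + 1261967\right) + \frac{-348 + 307}{2 + 307} = \left(\left(67 + 65664\right) - 1219741\right) 2662794 + \frac{1}{309} \left(-41\right) = \left(65731 - 1219741\right) 2662794 + \frac{1}{309} \left(-41\right) = \left(-1154010\right) 2662794 - \frac{41}{309} = -3072890903940 - \frac{41}{309} = - \frac{949523289317501}{309}$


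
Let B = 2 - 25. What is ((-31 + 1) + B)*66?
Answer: -3498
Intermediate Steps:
B = -23
((-31 + 1) + B)*66 = ((-31 + 1) - 23)*66 = (-30 - 23)*66 = -53*66 = -3498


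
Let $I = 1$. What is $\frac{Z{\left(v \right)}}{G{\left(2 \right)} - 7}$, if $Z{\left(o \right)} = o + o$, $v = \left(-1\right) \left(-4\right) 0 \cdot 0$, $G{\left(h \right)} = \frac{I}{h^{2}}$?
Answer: $0$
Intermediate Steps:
$G{\left(h \right)} = \frac{1}{h^{2}}$ ($G{\left(h \right)} = 1 \frac{1}{h^{2}} = \frac{1}{h^{2}}$)
$v = 0$ ($v = 4 \cdot 0 \cdot 0 = 0 \cdot 0 = 0$)
$Z{\left(o \right)} = 2 o$
$\frac{Z{\left(v \right)}}{G{\left(2 \right)} - 7} = \frac{2 \cdot 0}{\frac{1}{4} - 7} = \frac{1}{\frac{1}{4} - 7} \cdot 0 = \frac{1}{- \frac{27}{4}} \cdot 0 = \left(- \frac{4}{27}\right) 0 = 0$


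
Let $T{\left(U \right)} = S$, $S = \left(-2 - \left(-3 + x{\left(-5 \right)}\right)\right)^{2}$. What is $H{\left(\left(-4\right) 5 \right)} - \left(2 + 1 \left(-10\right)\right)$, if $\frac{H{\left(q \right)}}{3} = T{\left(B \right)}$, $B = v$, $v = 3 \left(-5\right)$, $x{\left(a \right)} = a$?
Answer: $116$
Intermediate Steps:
$v = -15$
$B = -15$
$S = 36$ ($S = \left(-2 + \left(3 - -5\right)\right)^{2} = \left(-2 + \left(3 + 5\right)\right)^{2} = \left(-2 + 8\right)^{2} = 6^{2} = 36$)
$T{\left(U \right)} = 36$
$H{\left(q \right)} = 108$ ($H{\left(q \right)} = 3 \cdot 36 = 108$)
$H{\left(\left(-4\right) 5 \right)} - \left(2 + 1 \left(-10\right)\right) = 108 - \left(2 + 1 \left(-10\right)\right) = 108 - \left(2 - 10\right) = 108 - -8 = 108 + 8 = 116$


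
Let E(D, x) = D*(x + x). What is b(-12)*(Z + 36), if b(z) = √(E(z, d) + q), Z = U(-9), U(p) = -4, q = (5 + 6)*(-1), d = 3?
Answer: 32*I*√83 ≈ 291.53*I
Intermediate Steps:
q = -11 (q = 11*(-1) = -11)
E(D, x) = 2*D*x (E(D, x) = D*(2*x) = 2*D*x)
Z = -4
b(z) = √(-11 + 6*z) (b(z) = √(2*z*3 - 11) = √(6*z - 11) = √(-11 + 6*z))
b(-12)*(Z + 36) = √(-11 + 6*(-12))*(-4 + 36) = √(-11 - 72)*32 = √(-83)*32 = (I*√83)*32 = 32*I*√83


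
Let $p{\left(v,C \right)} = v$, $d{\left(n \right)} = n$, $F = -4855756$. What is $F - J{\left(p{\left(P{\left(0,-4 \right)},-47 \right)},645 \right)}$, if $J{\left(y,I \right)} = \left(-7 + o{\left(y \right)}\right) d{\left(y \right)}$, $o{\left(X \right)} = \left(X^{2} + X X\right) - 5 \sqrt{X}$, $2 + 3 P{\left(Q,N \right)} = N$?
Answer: $-4855754 - 10 i \sqrt{2} \approx -4.8558 \cdot 10^{6} - 14.142 i$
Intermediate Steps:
$P{\left(Q,N \right)} = - \frac{2}{3} + \frac{N}{3}$
$o{\left(X \right)} = - 5 \sqrt{X} + 2 X^{2}$ ($o{\left(X \right)} = \left(X^{2} + X^{2}\right) - 5 \sqrt{X} = 2 X^{2} - 5 \sqrt{X} = - 5 \sqrt{X} + 2 X^{2}$)
$J{\left(y,I \right)} = y \left(-7 - 5 \sqrt{y} + 2 y^{2}\right)$ ($J{\left(y,I \right)} = \left(-7 - \left(- 2 y^{2} + 5 \sqrt{y}\right)\right) y = \left(-7 - 5 \sqrt{y} + 2 y^{2}\right) y = y \left(-7 - 5 \sqrt{y} + 2 y^{2}\right)$)
$F - J{\left(p{\left(P{\left(0,-4 \right)},-47 \right)},645 \right)} = -4855756 - \left(- 7 \left(- \frac{2}{3} + \frac{1}{3} \left(-4\right)\right) - 5 \left(- \frac{2}{3} + \frac{1}{3} \left(-4\right)\right)^{\frac{3}{2}} + 2 \left(- \frac{2}{3} + \frac{1}{3} \left(-4\right)\right)^{3}\right) = -4855756 - \left(- 7 \left(- \frac{2}{3} - \frac{4}{3}\right) - 5 \left(- \frac{2}{3} - \frac{4}{3}\right)^{\frac{3}{2}} + 2 \left(- \frac{2}{3} - \frac{4}{3}\right)^{3}\right) = -4855756 - \left(\left(-7\right) \left(-2\right) - 5 \left(-2\right)^{\frac{3}{2}} + 2 \left(-2\right)^{3}\right) = -4855756 - \left(14 - 5 \left(- 2 i \sqrt{2}\right) + 2 \left(-8\right)\right) = -4855756 - \left(14 + 10 i \sqrt{2} - 16\right) = -4855756 - \left(-2 + 10 i \sqrt{2}\right) = -4855756 + \left(2 - 10 i \sqrt{2}\right) = -4855754 - 10 i \sqrt{2}$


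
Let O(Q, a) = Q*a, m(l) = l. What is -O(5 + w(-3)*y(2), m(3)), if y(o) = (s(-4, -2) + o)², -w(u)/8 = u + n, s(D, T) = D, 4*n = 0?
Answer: -303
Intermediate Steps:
n = 0 (n = (¼)*0 = 0)
w(u) = -8*u (w(u) = -8*(u + 0) = -8*u)
y(o) = (-4 + o)²
-O(5 + w(-3)*y(2), m(3)) = -(5 + (-8*(-3))*(-4 + 2)²)*3 = -(5 + 24*(-2)²)*3 = -(5 + 24*4)*3 = -(5 + 96)*3 = -101*3 = -1*303 = -303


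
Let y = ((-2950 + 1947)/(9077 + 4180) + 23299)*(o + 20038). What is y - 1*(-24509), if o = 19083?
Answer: 12083778410453/13257 ≈ 9.1150e+8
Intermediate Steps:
y = 12083453494640/13257 (y = ((-2950 + 1947)/(9077 + 4180) + 23299)*(19083 + 20038) = (-1003/13257 + 23299)*39121 = (308873840/13257)*39121 = 12083453494640/13257 ≈ 9.1148e+8)
y - 1*(-24509) = 12083453494640/13257 - 1*(-24509) = 12083453494640/13257 + 24509 = 12083778410453/13257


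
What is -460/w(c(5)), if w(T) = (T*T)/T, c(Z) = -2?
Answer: 230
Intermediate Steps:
w(T) = T (w(T) = T²/T = T)
-460/w(c(5)) = -460/(-2) = -460*(-½) = 230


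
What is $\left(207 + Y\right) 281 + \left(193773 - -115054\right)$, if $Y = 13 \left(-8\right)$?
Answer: $337770$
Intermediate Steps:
$Y = -104$
$\left(207 + Y\right) 281 + \left(193773 - -115054\right) = \left(207 - 104\right) 281 + \left(193773 - -115054\right) = 103 \cdot 281 + \left(193773 + 115054\right) = 28943 + 308827 = 337770$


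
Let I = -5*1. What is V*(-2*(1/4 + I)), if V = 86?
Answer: 817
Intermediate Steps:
I = -5
V*(-2*(1/4 + I)) = 86*(-2*(1/4 - 5)) = 86*(-2*(¼ - 5)) = 86*(-2*(-19/4)) = 86*(19/2) = 817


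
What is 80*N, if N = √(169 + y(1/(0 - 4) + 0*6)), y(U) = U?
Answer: 600*√3 ≈ 1039.2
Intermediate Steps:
N = 15*√3/2 (N = √(169 + (1/(0 - 4) + 0*6)) = √(169 + (1/(-4) + 0)) = √(169 + (-¼ + 0)) = √(169 - ¼) = √(675/4) = 15*√3/2 ≈ 12.990)
80*N = 80*(15*√3/2) = 600*√3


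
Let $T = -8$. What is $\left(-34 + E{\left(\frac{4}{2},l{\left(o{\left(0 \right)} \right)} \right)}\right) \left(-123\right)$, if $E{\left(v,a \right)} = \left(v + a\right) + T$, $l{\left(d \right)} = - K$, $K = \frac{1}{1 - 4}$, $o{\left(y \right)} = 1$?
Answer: $4879$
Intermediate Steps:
$K = - \frac{1}{3}$ ($K = \frac{1}{-3} = - \frac{1}{3} \approx -0.33333$)
$l{\left(d \right)} = \frac{1}{3}$ ($l{\left(d \right)} = \left(-1\right) \left(- \frac{1}{3}\right) = \frac{1}{3}$)
$E{\left(v,a \right)} = -8 + a + v$ ($E{\left(v,a \right)} = \left(v + a\right) - 8 = \left(a + v\right) - 8 = -8 + a + v$)
$\left(-34 + E{\left(\frac{4}{2},l{\left(o{\left(0 \right)} \right)} \right)}\right) \left(-123\right) = \left(-34 + \left(-8 + \frac{1}{3} + \frac{4}{2}\right)\right) \left(-123\right) = \left(-34 + \left(-8 + \frac{1}{3} + 4 \cdot \frac{1}{2}\right)\right) \left(-123\right) = \left(-34 + \left(-8 + \frac{1}{3} + 2\right)\right) \left(-123\right) = \left(-34 - \frac{17}{3}\right) \left(-123\right) = \left(- \frac{119}{3}\right) \left(-123\right) = 4879$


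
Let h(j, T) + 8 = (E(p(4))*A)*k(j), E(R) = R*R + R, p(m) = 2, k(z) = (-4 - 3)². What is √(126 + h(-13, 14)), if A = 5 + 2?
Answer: 8*√34 ≈ 46.648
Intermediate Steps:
k(z) = 49 (k(z) = (-7)² = 49)
E(R) = R + R² (E(R) = R² + R = R + R²)
A = 7
h(j, T) = 2050 (h(j, T) = -8 + ((2*(1 + 2))*7)*49 = -8 + ((2*3)*7)*49 = -8 + (6*7)*49 = -8 + 42*49 = -8 + 2058 = 2050)
√(126 + h(-13, 14)) = √(126 + 2050) = √2176 = 8*√34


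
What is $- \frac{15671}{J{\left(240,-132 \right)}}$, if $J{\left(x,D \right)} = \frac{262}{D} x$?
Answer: $\frac{172381}{5240} \approx 32.897$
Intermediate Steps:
$J{\left(x,D \right)} = \frac{262 x}{D}$
$- \frac{15671}{J{\left(240,-132 \right)}} = - \frac{15671}{262 \cdot 240 \frac{1}{-132}} = - \frac{15671}{262 \cdot 240 \left(- \frac{1}{132}\right)} = - \frac{15671}{- \frac{5240}{11}} = \left(-15671\right) \left(- \frac{11}{5240}\right) = \frac{172381}{5240}$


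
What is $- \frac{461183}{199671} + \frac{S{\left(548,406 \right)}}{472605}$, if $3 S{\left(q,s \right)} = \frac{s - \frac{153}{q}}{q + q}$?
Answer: $- \frac{26181387665042425}{11335336400975328} \approx -2.3097$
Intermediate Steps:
$S{\left(q,s \right)} = \frac{s - \frac{153}{q}}{6 q}$ ($S{\left(q,s \right)} = \frac{\left(s - \frac{153}{q}\right) \frac{1}{q + q}}{3} = \frac{\left(s - \frac{153}{q}\right) \frac{1}{2 q}}{3} = \frac{\frac{1}{2} \frac{1}{q} \left(s - \frac{153}{q}\right)}{3} = \frac{s - \frac{153}{q}}{6 q}$)
$- \frac{461183}{199671} + \frac{S{\left(548,406 \right)}}{472605} = - \frac{461183}{199671} + \frac{\frac{1}{6} \cdot \frac{1}{300304} \left(-153 + 548 \cdot 406\right)}{472605} = \left(-461183\right) \frac{1}{199671} + \frac{1}{6} \cdot \frac{1}{300304} \left(-153 + 222488\right) \frac{1}{472605} = - \frac{461183}{199671} + \frac{1}{6} \cdot \frac{1}{300304} \cdot 222335 \cdot \frac{1}{472605} = - \frac{461183}{199671} + \frac{222335}{1801824} \cdot \frac{1}{472605} = - \frac{461183}{199671} + \frac{44467}{170310206304} = - \frac{26181387665042425}{11335336400975328}$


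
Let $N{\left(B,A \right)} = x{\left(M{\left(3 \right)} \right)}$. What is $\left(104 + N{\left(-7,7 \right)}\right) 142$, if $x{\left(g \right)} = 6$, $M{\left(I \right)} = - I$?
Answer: $15620$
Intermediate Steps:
$N{\left(B,A \right)} = 6$
$\left(104 + N{\left(-7,7 \right)}\right) 142 = \left(104 + 6\right) 142 = 110 \cdot 142 = 15620$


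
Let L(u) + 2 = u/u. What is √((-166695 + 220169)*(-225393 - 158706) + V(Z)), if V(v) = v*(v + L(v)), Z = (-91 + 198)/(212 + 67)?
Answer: I*√1598800423968170/279 ≈ 1.4332e+5*I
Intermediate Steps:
L(u) = -1 (L(u) = -2 + u/u = -2 + 1 = -1)
Z = 107/279 ≈ 0.38351
V(v) = v*(-1 + v) (V(v) = v*(v - 1) = v*(-1 + v))
√((-166695 + 220169)*(-225393 - 158706) + V(Z)) = √((-166695 + 220169)*(-225393 - 158706) + 107*(-1 + 107/279)/279) = √(53474*(-384099) + (107/279)*(-172/279)) = √(-20539309926 - 18404/77841) = √(-1598800423968170/77841) = I*√1598800423968170/279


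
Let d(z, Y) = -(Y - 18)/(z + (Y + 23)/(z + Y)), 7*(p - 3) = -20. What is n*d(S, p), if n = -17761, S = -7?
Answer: 17761000/581 ≈ 30570.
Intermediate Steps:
p = ⅐ (p = 3 + (⅐)*(-20) = 3 - 20/7 = ⅐ ≈ 0.14286)
d(z, Y) = -(-18 + Y)/(z + (23 + Y)/(Y + z))
n*d(S, p) = -17761*(-(⅐)² + 18*(⅐) + 18*(-7) - 1*⅐*(-7))/(23 + ⅐ + (-7)² + (⅐)*(-7)) = -17761*(-1*1/49 + 18/7 - 126 + 1)/(23 + ⅐ + 49 - 1) = -17761*(-1/49 + 18/7 - 126 + 1)/498/7 = -124327*(-6000)/(498*49) = -17761*(-1000/581) = 17761000/581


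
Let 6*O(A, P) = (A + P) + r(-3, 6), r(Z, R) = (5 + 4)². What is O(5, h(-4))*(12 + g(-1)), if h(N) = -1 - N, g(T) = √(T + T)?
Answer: 178 + 89*I*√2/6 ≈ 178.0 + 20.978*I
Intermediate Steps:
r(Z, R) = 81 (r(Z, R) = 9² = 81)
g(T) = √2*√T (g(T) = √(2*T) = √2*√T)
O(A, P) = 27/2 + A/6 + P/6 (O(A, P) = ((A + P) + 81)/6 = (81 + A + P)/6 = 27/2 + A/6 + P/6)
O(5, h(-4))*(12 + g(-1)) = (27/2 + (⅙)*5 + (-1 - 1*(-4))/6)*(12 + √2*√(-1)) = (27/2 + ⅚ + (-1 + 4)/6)*(12 + √2*I) = (27/2 + ⅚ + (⅙)*3)*(12 + I*√2) = (27/2 + ⅚ + ½)*(12 + I*√2) = 89*(12 + I*√2)/6 = 178 + 89*I*√2/6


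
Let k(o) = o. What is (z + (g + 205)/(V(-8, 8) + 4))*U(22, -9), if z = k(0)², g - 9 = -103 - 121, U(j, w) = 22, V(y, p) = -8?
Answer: 55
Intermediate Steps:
g = -215 (g = 9 + (-103 - 121) = 9 - 224 = -215)
z = 0 (z = 0² = 0)
(z + (g + 205)/(V(-8, 8) + 4))*U(22, -9) = (0 + (-215 + 205)/(-8 + 4))*22 = (0 - 10/(-4))*22 = (0 - 10*(-¼))*22 = (0 + 5/2)*22 = (5/2)*22 = 55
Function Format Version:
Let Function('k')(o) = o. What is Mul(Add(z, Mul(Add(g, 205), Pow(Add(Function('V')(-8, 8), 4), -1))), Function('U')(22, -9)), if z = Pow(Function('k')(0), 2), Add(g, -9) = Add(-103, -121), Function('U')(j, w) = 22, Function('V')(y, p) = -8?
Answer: 55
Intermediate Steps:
g = -215 (g = Add(9, Add(-103, -121)) = Add(9, -224) = -215)
z = 0 (z = Pow(0, 2) = 0)
Mul(Add(z, Mul(Add(g, 205), Pow(Add(Function('V')(-8, 8), 4), -1))), Function('U')(22, -9)) = Mul(Add(0, Mul(Add(-215, 205), Pow(Add(-8, 4), -1))), 22) = Mul(Add(0, Mul(-10, Pow(-4, -1))), 22) = Mul(Add(0, Mul(-10, Rational(-1, 4))), 22) = Mul(Add(0, Rational(5, 2)), 22) = Mul(Rational(5, 2), 22) = 55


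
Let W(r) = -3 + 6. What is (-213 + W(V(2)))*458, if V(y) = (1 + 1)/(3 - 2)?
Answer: -96180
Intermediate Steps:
V(y) = 2 (V(y) = 2/1 = 2*1 = 2)
W(r) = 3
(-213 + W(V(2)))*458 = (-213 + 3)*458 = -210*458 = -96180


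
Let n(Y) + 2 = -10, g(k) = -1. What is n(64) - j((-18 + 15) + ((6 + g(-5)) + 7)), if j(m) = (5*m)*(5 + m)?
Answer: -642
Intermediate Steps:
n(Y) = -12 (n(Y) = -2 - 10 = -12)
j(m) = 5*m*(5 + m)
n(64) - j((-18 + 15) + ((6 + g(-5)) + 7)) = -12 - 5*((-18 + 15) + ((6 - 1) + 7))*(5 + ((-18 + 15) + ((6 - 1) + 7))) = -12 - 5*(-3 + (5 + 7))*(5 + (-3 + (5 + 7))) = -12 - 5*(-3 + 12)*(5 + (-3 + 12)) = -12 - 5*9*(5 + 9) = -12 - 5*9*14 = -12 - 1*630 = -12 - 630 = -642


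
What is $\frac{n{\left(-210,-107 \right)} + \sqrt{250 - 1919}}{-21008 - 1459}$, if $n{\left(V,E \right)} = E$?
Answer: $\frac{107}{22467} - \frac{i \sqrt{1669}}{22467} \approx 0.0047625 - 0.0018184 i$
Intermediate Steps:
$\frac{n{\left(-210,-107 \right)} + \sqrt{250 - 1919}}{-21008 - 1459} = \frac{-107 + \sqrt{250 - 1919}}{-21008 - 1459} = \frac{-107 + \sqrt{-1669}}{-22467} = \left(-107 + i \sqrt{1669}\right) \left(- \frac{1}{22467}\right) = \frac{107}{22467} - \frac{i \sqrt{1669}}{22467}$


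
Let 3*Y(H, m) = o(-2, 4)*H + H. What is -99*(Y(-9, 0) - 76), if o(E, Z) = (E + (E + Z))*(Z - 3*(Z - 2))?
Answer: 7821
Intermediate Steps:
o(E, Z) = (6 - 2*Z)*(Z + 2*E) (o(E, Z) = (Z + 2*E)*(Z - 3*(-2 + Z)) = (Z + 2*E)*(Z + (6 - 3*Z)) = (Z + 2*E)*(6 - 2*Z) = (6 - 2*Z)*(Z + 2*E))
Y(H, m) = H/3 (Y(H, m) = ((-2*4² + 6*4 + 12*(-2) - 4*(-2)*4)*H + H)/3 = ((-2*16 + 24 - 24 + 32)*H + H)/3 = ((-32 + 24 - 24 + 32)*H + H)/3 = (0*H + H)/3 = (0 + H)/3 = H/3)
-99*(Y(-9, 0) - 76) = -99*((⅓)*(-9) - 76) = -99*(-3 - 76) = -99*(-79) = 7821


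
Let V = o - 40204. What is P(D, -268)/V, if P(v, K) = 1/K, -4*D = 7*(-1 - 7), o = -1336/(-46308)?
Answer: 11577/124738288232 ≈ 9.2810e-8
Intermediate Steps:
o = 334/11577 (o = -1336*(-1/46308) = 334/11577 ≈ 0.028850)
D = 14 (D = -7*(-1 - 7)/4 = -7*(-8)/4 = -¼*(-56) = 14)
V = -465441374/11577 (V = 334/11577 - 40204 = -465441374/11577 ≈ -40204.)
P(D, -268)/V = 1/((-268)*(-465441374/11577)) = -1/268*(-11577/465441374) = 11577/124738288232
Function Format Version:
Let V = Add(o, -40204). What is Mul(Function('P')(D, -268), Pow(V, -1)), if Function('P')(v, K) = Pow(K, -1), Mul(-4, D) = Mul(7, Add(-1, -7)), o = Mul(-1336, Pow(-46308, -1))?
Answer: Rational(11577, 124738288232) ≈ 9.2810e-8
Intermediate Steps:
o = Rational(334, 11577) (o = Mul(-1336, Rational(-1, 46308)) = Rational(334, 11577) ≈ 0.028850)
D = 14 (D = Mul(Rational(-1, 4), Mul(7, Add(-1, -7))) = Mul(Rational(-1, 4), Mul(7, -8)) = Mul(Rational(-1, 4), -56) = 14)
V = Rational(-465441374, 11577) (V = Add(Rational(334, 11577), -40204) = Rational(-465441374, 11577) ≈ -40204.)
Mul(Function('P')(D, -268), Pow(V, -1)) = Mul(Pow(-268, -1), Pow(Rational(-465441374, 11577), -1)) = Mul(Rational(-1, 268), Rational(-11577, 465441374)) = Rational(11577, 124738288232)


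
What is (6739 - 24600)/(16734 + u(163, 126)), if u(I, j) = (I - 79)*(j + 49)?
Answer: -17861/31434 ≈ -0.56821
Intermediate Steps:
u(I, j) = (-79 + I)*(49 + j)
(6739 - 24600)/(16734 + u(163, 126)) = (6739 - 24600)/(16734 + (-3871 - 79*126 + 49*163 + 163*126)) = -17861/(16734 + (-3871 - 9954 + 7987 + 20538)) = -17861/(16734 + 14700) = -17861/31434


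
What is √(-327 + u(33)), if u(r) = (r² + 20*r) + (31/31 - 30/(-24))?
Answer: 3*√633/2 ≈ 37.739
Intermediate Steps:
u(r) = 9/4 + r² + 20*r (u(r) = (r² + 20*r) + (31*(1/31) - 30*(-1/24)) = (r² + 20*r) + (1 + 5/4) = (r² + 20*r) + 9/4 = 9/4 + r² + 20*r)
√(-327 + u(33)) = √(-327 + (9/4 + 33² + 20*33)) = √(-327 + (9/4 + 1089 + 660)) = √(-327 + 7005/4) = √(5697/4) = 3*√633/2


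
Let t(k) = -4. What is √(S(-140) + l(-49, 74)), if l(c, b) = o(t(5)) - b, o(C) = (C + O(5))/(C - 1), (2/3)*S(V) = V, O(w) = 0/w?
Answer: 2*I*√1770/5 ≈ 16.829*I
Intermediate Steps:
O(w) = 0
S(V) = 3*V/2
o(C) = C/(-1 + C) (o(C) = (C + 0)/(C - 1) = C/(-1 + C))
l(c, b) = ⅘ - b (l(c, b) = -4/(-1 - 4) - b = -4/(-5) - b = -4*(-⅕) - b = ⅘ - b)
√(S(-140) + l(-49, 74)) = √((3/2)*(-140) + (⅘ - 1*74)) = √(-210 + (⅘ - 74)) = √(-210 - 366/5) = √(-1416/5) = 2*I*√1770/5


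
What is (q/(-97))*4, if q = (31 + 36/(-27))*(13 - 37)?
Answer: 2848/97 ≈ 29.361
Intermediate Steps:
q = -712 (q = (31 + 36*(-1/27))*(-24) = (31 - 4/3)*(-24) = (89/3)*(-24) = -712)
(q/(-97))*4 = (-712/(-97))*4 = -1/97*(-712)*4 = (712/97)*4 = 2848/97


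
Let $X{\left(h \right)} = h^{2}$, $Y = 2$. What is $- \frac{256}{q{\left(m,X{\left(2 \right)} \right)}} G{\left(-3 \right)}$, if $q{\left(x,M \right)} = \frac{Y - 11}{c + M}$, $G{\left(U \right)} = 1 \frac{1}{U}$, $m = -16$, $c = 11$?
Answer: $- \frac{1280}{9} \approx -142.22$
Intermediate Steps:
$G{\left(U \right)} = \frac{1}{U}$
$q{\left(x,M \right)} = - \frac{9}{11 + M}$ ($q{\left(x,M \right)} = \frac{2 - 11}{11 + M} = - \frac{9}{11 + M}$)
$- \frac{256}{q{\left(m,X{\left(2 \right)} \right)}} G{\left(-3 \right)} = \frac{\left(-256\right) \frac{1}{\left(-9\right) \frac{1}{11 + 2^{2}}}}{-3} = - \frac{256}{\left(-9\right) \frac{1}{11 + 4}} \left(- \frac{1}{3}\right) = - \frac{256}{\left(-9\right) \frac{1}{15}} \left(- \frac{1}{3}\right) = - \frac{256}{- \frac{3}{5}} \left(- \frac{1}{3}\right) = \left(-256\right) \left(- \frac{5}{3}\right) \left(- \frac{1}{3}\right) = \frac{1280}{3} \left(- \frac{1}{3}\right) = - \frac{1280}{9}$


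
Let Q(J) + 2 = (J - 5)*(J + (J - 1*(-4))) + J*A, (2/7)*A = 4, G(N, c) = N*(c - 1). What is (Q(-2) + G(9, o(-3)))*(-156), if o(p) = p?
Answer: 10296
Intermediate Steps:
G(N, c) = N*(-1 + c)
A = 14 (A = (7/2)*4 = 14)
Q(J) = -2 + 14*J + (-5 + J)*(4 + 2*J) (Q(J) = -2 + ((J - 5)*(J + (J - 1*(-4))) + J*14) = -2 + ((-5 + J)*(J + (J + 4)) + 14*J) = -2 + ((-5 + J)*(J + (4 + J)) + 14*J) = -2 + ((-5 + J)*(4 + 2*J) + 14*J) = -2 + (14*J + (-5 + J)*(4 + 2*J)) = -2 + 14*J + (-5 + J)*(4 + 2*J))
(Q(-2) + G(9, o(-3)))*(-156) = ((-22 + 2*(-2)**2 + 8*(-2)) + 9*(-1 - 3))*(-156) = ((-22 + 2*4 - 16) + 9*(-4))*(-156) = ((-22 + 8 - 16) - 36)*(-156) = (-30 - 36)*(-156) = -66*(-156) = 10296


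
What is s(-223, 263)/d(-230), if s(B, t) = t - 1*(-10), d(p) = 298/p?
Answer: -31395/149 ≈ -210.70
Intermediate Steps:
s(B, t) = 10 + t (s(B, t) = t + 10 = 10 + t)
s(-223, 263)/d(-230) = (10 + 263)/((298/(-230))) = 273/((298*(-1/230))) = 273/(-149/115) = 273*(-115/149) = -31395/149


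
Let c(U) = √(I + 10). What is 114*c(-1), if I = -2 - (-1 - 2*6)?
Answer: 114*√21 ≈ 522.41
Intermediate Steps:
I = 11 (I = -2 - (-1 - 12) = -2 - 1*(-13) = -2 + 13 = 11)
c(U) = √21 (c(U) = √(11 + 10) = √21)
114*c(-1) = 114*√21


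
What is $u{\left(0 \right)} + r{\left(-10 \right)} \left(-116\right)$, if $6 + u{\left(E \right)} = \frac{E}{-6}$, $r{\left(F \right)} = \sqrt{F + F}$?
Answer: $-6 - 232 i \sqrt{5} \approx -6.0 - 518.77 i$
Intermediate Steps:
$r{\left(F \right)} = \sqrt{2} \sqrt{F}$ ($r{\left(F \right)} = \sqrt{2 F} = \sqrt{2} \sqrt{F}$)
$u{\left(E \right)} = -6 - \frac{E}{6}$ ($u{\left(E \right)} = -6 + \frac{E}{-6} = -6 + E \left(- \frac{1}{6}\right) = -6 - \frac{E}{6}$)
$u{\left(0 \right)} + r{\left(-10 \right)} \left(-116\right) = \left(-6 - 0\right) + \sqrt{2} \sqrt{-10} \left(-116\right) = \left(-6 + 0\right) + \sqrt{2} i \sqrt{10} \left(-116\right) = -6 + 2 i \sqrt{5} \left(-116\right) = -6 - 232 i \sqrt{5}$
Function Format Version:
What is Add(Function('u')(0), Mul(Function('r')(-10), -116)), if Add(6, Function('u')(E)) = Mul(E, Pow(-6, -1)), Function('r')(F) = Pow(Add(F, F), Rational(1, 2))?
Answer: Add(-6, Mul(-232, I, Pow(5, Rational(1, 2)))) ≈ Add(-6.0000, Mul(-518.77, I))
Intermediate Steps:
Function('r')(F) = Mul(Pow(2, Rational(1, 2)), Pow(F, Rational(1, 2))) (Function('r')(F) = Pow(Mul(2, F), Rational(1, 2)) = Mul(Pow(2, Rational(1, 2)), Pow(F, Rational(1, 2))))
Function('u')(E) = Add(-6, Mul(Rational(-1, 6), E)) (Function('u')(E) = Add(-6, Mul(E, Pow(-6, -1))) = Add(-6, Mul(E, Rational(-1, 6))) = Add(-6, Mul(Rational(-1, 6), E)))
Add(Function('u')(0), Mul(Function('r')(-10), -116)) = Add(Add(-6, Mul(Rational(-1, 6), 0)), Mul(Mul(Pow(2, Rational(1, 2)), Pow(-10, Rational(1, 2))), -116)) = Add(Add(-6, 0), Mul(Mul(Pow(2, Rational(1, 2)), Mul(I, Pow(10, Rational(1, 2)))), -116)) = Add(-6, Mul(Mul(2, I, Pow(5, Rational(1, 2))), -116)) = Add(-6, Mul(-232, I, Pow(5, Rational(1, 2))))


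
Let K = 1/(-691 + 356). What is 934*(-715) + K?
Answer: -223716351/335 ≈ -6.6781e+5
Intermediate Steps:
K = -1/335 (K = 1/(-335) = -1/335 ≈ -0.0029851)
934*(-715) + K = 934*(-715) - 1/335 = -667810 - 1/335 = -223716351/335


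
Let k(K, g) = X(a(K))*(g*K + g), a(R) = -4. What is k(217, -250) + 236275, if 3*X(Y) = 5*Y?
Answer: 1798825/3 ≈ 5.9961e+5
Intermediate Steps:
X(Y) = 5*Y/3 (X(Y) = (5*Y)/3 = 5*Y/3)
k(K, g) = -20*g/3 - 20*K*g/3 (k(K, g) = ((5/3)*(-4))*(g*K + g) = -20*(K*g + g)/3 = -20*(g + K*g)/3 = -20*g/3 - 20*K*g/3)
k(217, -250) + 236275 = -20/3*(-250)*(1 + 217) + 236275 = -20/3*(-250)*218 + 236275 = 1090000/3 + 236275 = 1798825/3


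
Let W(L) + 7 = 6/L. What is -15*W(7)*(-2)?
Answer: -1290/7 ≈ -184.29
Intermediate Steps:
W(L) = -7 + 6/L
-15*W(7)*(-2) = -15*(-7 + 6/7)*(-2) = -15*(-43/7)*(-2) = (645/7)*(-2) = -1290/7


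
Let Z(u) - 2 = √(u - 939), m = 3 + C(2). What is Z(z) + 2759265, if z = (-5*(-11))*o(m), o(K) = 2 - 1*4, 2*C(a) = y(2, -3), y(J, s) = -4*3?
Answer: 2759267 + I*√1049 ≈ 2.7593e+6 + 32.388*I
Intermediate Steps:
y(J, s) = -12
C(a) = -6 (C(a) = (½)*(-12) = -6)
m = -3 (m = 3 - 6 = -3)
o(K) = -2 (o(K) = 2 - 4 = -2)
z = -110 (z = -5*(-11)*(-2) = 55*(-2) = -110)
Z(u) = 2 + √(-939 + u) (Z(u) = 2 + √(u - 939) = 2 + √(-939 + u))
Z(z) + 2759265 = (2 + √(-939 - 110)) + 2759265 = (2 + √(-1049)) + 2759265 = (2 + I*√1049) + 2759265 = 2759267 + I*√1049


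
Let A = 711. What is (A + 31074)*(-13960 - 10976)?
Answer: -792590760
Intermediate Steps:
(A + 31074)*(-13960 - 10976) = (711 + 31074)*(-13960 - 10976) = 31785*(-24936) = -792590760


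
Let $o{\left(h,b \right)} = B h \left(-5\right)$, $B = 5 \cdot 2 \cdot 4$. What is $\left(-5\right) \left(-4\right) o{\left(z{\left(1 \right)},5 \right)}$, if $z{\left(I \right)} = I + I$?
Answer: $-8000$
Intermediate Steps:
$B = 40$ ($B = 10 \cdot 4 = 40$)
$z{\left(I \right)} = 2 I$
$o{\left(h,b \right)} = - 200 h$ ($o{\left(h,b \right)} = 40 h \left(-5\right) = - 200 h$)
$\left(-5\right) \left(-4\right) o{\left(z{\left(1 \right)},5 \right)} = \left(-5\right) \left(-4\right) \left(- 200 \cdot 2 \cdot 1\right) = 20 \left(\left(-200\right) 2\right) = 20 \left(-400\right) = -8000$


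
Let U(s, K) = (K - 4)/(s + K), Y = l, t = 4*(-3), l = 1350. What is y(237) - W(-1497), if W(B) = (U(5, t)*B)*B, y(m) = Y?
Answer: -35846694/7 ≈ -5.1210e+6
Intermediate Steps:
t = -12
Y = 1350
U(s, K) = (-4 + K)/(K + s)
y(m) = 1350
W(B) = 16*B**2/7 (W(B) = (((-4 - 12)/(-12 + 5))*B)*B = ((-16/(-7))*B)*B = ((-1/7*(-16))*B)*B = (16*B/7)*B = 16*B**2/7)
y(237) - W(-1497) = 1350 - 16*(-1497)**2/7 = 1350 - 16*2241009/7 = 1350 - 1*35856144/7 = 1350 - 35856144/7 = -35846694/7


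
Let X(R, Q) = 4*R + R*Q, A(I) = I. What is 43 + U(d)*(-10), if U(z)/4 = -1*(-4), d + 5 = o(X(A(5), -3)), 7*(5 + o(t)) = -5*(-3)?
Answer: -117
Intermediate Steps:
X(R, Q) = 4*R + Q*R
o(t) = -20/7 (o(t) = -5 + (-5*(-3))/7 = -5 + (⅐)*15 = -5 + 15/7 = -20/7)
d = -55/7 (d = -5 - 20/7 = -55/7 ≈ -7.8571)
U(z) = 16 (U(z) = 4*(-1*(-4)) = 4*4 = 16)
43 + U(d)*(-10) = 43 + 16*(-10) = 43 - 160 = -117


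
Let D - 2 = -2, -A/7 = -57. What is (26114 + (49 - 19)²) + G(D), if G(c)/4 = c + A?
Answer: 28610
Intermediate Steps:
A = 399 (A = -7*(-57) = 399)
D = 0 (D = 2 - 2 = 0)
G(c) = 1596 + 4*c (G(c) = 4*(c + 399) = 4*(399 + c) = 1596 + 4*c)
(26114 + (49 - 19)²) + G(D) = (26114 + (49 - 19)²) + (1596 + 4*0) = (26114 + 30²) + (1596 + 0) = (26114 + 900) + 1596 = 27014 + 1596 = 28610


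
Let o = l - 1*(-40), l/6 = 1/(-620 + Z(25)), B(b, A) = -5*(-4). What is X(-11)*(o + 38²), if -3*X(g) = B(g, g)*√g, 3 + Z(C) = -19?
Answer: -1058580*I*√11/107 ≈ -32812.0*I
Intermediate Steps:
B(b, A) = 20
Z(C) = -22 (Z(C) = -3 - 19 = -22)
X(g) = -20*√g/3
l = -1/107 (l = 6/(-620 - 22) = 6/(-642) = 6*(-1/642) = -1/107 ≈ -0.0093458)
o = 4279/107 (o = -1/107 - 1*(-40) = -1/107 + 40 = 4279/107 ≈ 39.991)
X(-11)*(o + 38²) = (-20*I*√11/3)*(4279/107 + 38²) = (-20*I*√11/3)*(4279/107 + 1444) = -20*I*√11/3*(158787/107) = -1058580*I*√11/107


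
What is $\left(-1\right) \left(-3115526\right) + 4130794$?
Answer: $7246320$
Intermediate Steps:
$\left(-1\right) \left(-3115526\right) + 4130794 = 3115526 + 4130794 = 7246320$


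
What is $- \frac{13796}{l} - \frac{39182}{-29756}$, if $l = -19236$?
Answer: $\frac{145527341}{71548302} \approx 2.034$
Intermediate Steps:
$- \frac{13796}{l} - \frac{39182}{-29756} = - \frac{13796}{-19236} - \frac{39182}{-29756} = \left(-13796\right) \left(- \frac{1}{19236}\right) - - \frac{19591}{14878} = \frac{3449}{4809} + \frac{19591}{14878} = \frac{145527341}{71548302}$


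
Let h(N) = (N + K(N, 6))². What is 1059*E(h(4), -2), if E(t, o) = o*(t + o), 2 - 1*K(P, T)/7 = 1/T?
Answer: -3575537/6 ≈ -5.9592e+5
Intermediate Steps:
K(P, T) = 14 - 7/T
h(N) = (77/6 + N)² (h(N) = (N + (14 - 7/6))² = (N + 77/6)² = (77/6 + N)²)
E(t, o) = o*(o + t)
1059*E(h(4), -2) = 1059*(-2*(-2 + (77 + 6*4)²/36)) = 1059*(-2*(-2 + (77 + 24)²/36)) = 1059*(-2*(-2 + (1/36)*101²)) = 1059*(-2*(-2 + (1/36)*10201)) = 1059*(-2*(-2 + 10201/36)) = 1059*(-2*10129/36) = 1059*(-10129/18) = -3575537/6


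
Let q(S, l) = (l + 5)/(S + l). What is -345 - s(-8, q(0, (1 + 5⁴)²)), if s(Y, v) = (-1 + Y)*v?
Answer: -131670291/391876 ≈ -336.00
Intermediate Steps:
q(S, l) = (5 + l)/(S + l)
s(Y, v) = v*(-1 + Y)
-345 - s(-8, q(0, (1 + 5⁴)²)) = -345 - (5 + (1 + 5⁴)²)/(0 + (1 + 5⁴)²)*(-1 - 8) = -345 - (5 + (1 + 625)²)/(0 + (1 + 625)²)*(-9) = -345 - (5 + 626²)/(0 + 626²)*(-9) = -345 - (5 + 391876)/(0 + 391876)*(-9) = -345 - 391881/391876*(-9) = -345 - (1/391876)*391881*(-9) = -345 - 391881*(-9)/391876 = -345 - 1*(-3526929/391876) = -345 + 3526929/391876 = -131670291/391876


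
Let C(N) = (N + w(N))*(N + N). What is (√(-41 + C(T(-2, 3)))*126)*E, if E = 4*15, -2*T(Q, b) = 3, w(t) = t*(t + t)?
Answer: 37800*I*√2 ≈ 53457.0*I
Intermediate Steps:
w(t) = 2*t² (w(t) = t*(2*t) = 2*t²)
T(Q, b) = -3/2 (T(Q, b) = -½*3 = -3/2)
C(N) = 2*N*(N + 2*N²) (C(N) = (N + 2*N²)*(N + N) = (N + 2*N²)*(2*N) = 2*N*(N + 2*N²))
E = 60
(√(-41 + C(T(-2, 3)))*126)*E = (√(-41 + (-3/2)²*(2 + 4*(-3/2)))*126)*60 = (√(-41 + 9*(2 - 6)/4)*126)*60 = (√(-41 + (9/4)*(-4))*126)*60 = (√(-41 - 9)*126)*60 = (√(-50)*126)*60 = ((5*I*√2)*126)*60 = (630*I*√2)*60 = 37800*I*√2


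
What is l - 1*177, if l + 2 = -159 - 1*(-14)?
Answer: -324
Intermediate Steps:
l = -147 (l = -2 + (-159 - 1*(-14)) = -2 + (-159 + 14) = -2 - 145 = -147)
l - 1*177 = -147 - 1*177 = -147 - 177 = -324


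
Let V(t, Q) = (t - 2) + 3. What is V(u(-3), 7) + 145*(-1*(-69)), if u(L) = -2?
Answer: 10004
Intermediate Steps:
V(t, Q) = 1 + t (V(t, Q) = (-2 + t) + 3 = 1 + t)
V(u(-3), 7) + 145*(-1*(-69)) = (1 - 2) + 145*(-1*(-69)) = -1 + 145*69 = -1 + 10005 = 10004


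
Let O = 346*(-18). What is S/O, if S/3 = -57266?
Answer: 28633/1038 ≈ 27.585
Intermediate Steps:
O = -6228
S = -171798 (S = 3*(-57266) = -171798)
S/O = -171798/(-6228) = -171798*(-1/6228) = 28633/1038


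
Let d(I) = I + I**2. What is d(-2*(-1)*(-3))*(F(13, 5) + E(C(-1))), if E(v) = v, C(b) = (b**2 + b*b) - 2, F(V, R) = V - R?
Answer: 240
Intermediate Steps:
C(b) = -2 + 2*b**2 (C(b) = (b**2 + b**2) - 2 = 2*b**2 - 2 = -2 + 2*b**2)
d(-2*(-1)*(-3))*(F(13, 5) + E(C(-1))) = ((-2*(-1)*(-3))*(1 - 2*(-1)*(-3)))*((13 - 1*5) + (-2 + 2*(-1)**2)) = ((2*(-3))*(1 + 2*(-3)))*((13 - 5) + (-2 + 2*1)) = (-6*(1 - 6))*(8 + (-2 + 2)) = (-6*(-5))*(8 + 0) = 30*8 = 240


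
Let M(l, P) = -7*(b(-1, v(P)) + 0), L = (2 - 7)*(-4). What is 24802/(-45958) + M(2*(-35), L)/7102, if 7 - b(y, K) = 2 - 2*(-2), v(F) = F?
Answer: -88232755/163196858 ≈ -0.54065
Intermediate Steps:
L = 20 (L = -5*(-4) = 20)
b(y, K) = 1 (b(y, K) = 7 - (2 - 2*(-2)) = 7 - (2 + 4) = 7 - 1*6 = 7 - 6 = 1)
M(l, P) = -7 (M(l, P) = -7*(1 + 0) = -7*1 = -7)
24802/(-45958) + M(2*(-35), L)/7102 = 24802/(-45958) - 7/7102 = 24802*(-1/45958) - 7*1/7102 = -12401/22979 - 7/7102 = -88232755/163196858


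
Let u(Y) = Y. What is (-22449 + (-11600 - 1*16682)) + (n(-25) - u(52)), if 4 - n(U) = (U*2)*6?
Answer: -50479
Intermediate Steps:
n(U) = 4 - 12*U (n(U) = 4 - U*2*6 = 4 - 2*U*6 = 4 - 12*U)
(-22449 + (-11600 - 1*16682)) + (n(-25) - u(52)) = (-22449 + (-11600 - 1*16682)) + ((4 - 12*(-25)) - 1*52) = (-22449 + (-11600 - 16682)) + ((4 + 300) - 52) = (-22449 - 28282) + (304 - 52) = -50731 + 252 = -50479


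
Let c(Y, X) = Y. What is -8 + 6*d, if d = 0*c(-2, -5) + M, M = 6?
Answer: 28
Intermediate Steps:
d = 6 (d = 0*(-2) + 6 = 0 + 6 = 6)
-8 + 6*d = -8 + 6*6 = -8 + 36 = 28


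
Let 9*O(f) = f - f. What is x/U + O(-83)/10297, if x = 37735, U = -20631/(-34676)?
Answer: 1308498860/20631 ≈ 63424.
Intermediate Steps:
O(f) = 0 (O(f) = (f - f)/9 = (1/9)*0 = 0)
U = 20631/34676 (U = -20631*(-1/34676) = 20631/34676 ≈ 0.59496)
x/U + O(-83)/10297 = 37735/(20631/34676) + 0/10297 = 37735*(34676/20631) + 0*(1/10297) = 1308498860/20631 + 0 = 1308498860/20631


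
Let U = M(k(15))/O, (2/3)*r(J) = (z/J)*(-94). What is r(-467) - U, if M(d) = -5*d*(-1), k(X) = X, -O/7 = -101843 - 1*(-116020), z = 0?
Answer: 75/99239 ≈ 0.00075575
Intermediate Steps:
O = -99239 (O = -7*(-101843 - 1*(-116020)) = -7*(-101843 + 116020) = -7*14177 = -99239)
M(d) = 5*d
r(J) = 0 (r(J) = 3*((0/J)*(-94))/2 = 3*(0*(-94))/2 = (3/2)*0 = 0)
U = -75/99239 (U = (5*15)/(-99239) = 75*(-1/99239) = -75/99239 ≈ -0.00075575)
r(-467) - U = 0 - 1*(-75/99239) = 0 + 75/99239 = 75/99239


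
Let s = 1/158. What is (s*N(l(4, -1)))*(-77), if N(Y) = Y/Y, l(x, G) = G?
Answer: -77/158 ≈ -0.48734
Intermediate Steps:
N(Y) = 1
s = 1/158 ≈ 0.0063291
(s*N(l(4, -1)))*(-77) = ((1/158)*1)*(-77) = (1/158)*(-77) = -77/158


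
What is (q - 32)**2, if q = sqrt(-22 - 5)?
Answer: 997 - 192*I*sqrt(3) ≈ 997.0 - 332.55*I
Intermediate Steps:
q = 3*I*sqrt(3) (q = sqrt(-27) = 3*I*sqrt(3) ≈ 5.1962*I)
(q - 32)**2 = (3*I*sqrt(3) - 32)**2 = (-32 + 3*I*sqrt(3))**2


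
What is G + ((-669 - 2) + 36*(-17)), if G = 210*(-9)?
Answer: -3173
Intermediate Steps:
G = -1890
G + ((-669 - 2) + 36*(-17)) = -1890 + ((-669 - 2) + 36*(-17)) = -1890 + (-671 - 612) = -1890 - 1283 = -3173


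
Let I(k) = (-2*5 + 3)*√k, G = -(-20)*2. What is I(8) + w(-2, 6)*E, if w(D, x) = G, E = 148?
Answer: 5920 - 14*√2 ≈ 5900.2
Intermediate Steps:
G = 40 (G = -4*(-10) = 40)
w(D, x) = 40
I(k) = -7*√k (I(k) = (-10 + 3)*√k = -7*√k)
I(8) + w(-2, 6)*E = -14*√2 + 40*148 = -14*√2 + 5920 = 5920 - 14*√2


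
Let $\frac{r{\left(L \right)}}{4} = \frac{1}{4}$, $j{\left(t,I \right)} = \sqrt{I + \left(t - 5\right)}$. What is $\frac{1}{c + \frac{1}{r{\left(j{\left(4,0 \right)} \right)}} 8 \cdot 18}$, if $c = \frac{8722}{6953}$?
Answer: $\frac{6953}{1009954} \approx 0.0068845$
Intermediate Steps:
$j{\left(t,I \right)} = \sqrt{-5 + I + t}$ ($j{\left(t,I \right)} = \sqrt{I + \left(-5 + t\right)} = \sqrt{-5 + I + t}$)
$r{\left(L \right)} = 1$ ($r{\left(L \right)} = \frac{4}{4} = 4 \cdot \frac{1}{4} = 1$)
$c = \frac{8722}{6953}$ ($c = 8722 \cdot \frac{1}{6953} = \frac{8722}{6953} \approx 1.2544$)
$\frac{1}{c + \frac{1}{r{\left(j{\left(4,0 \right)} \right)}} 8 \cdot 18} = \frac{1}{\frac{8722}{6953} + 1^{-1} \cdot 8 \cdot 18} = \frac{1}{\frac{8722}{6953} + 1 \cdot 8 \cdot 18} = \frac{1}{\frac{8722}{6953} + 8 \cdot 18} = \frac{1}{\frac{8722}{6953} + 144} = \frac{1}{\frac{1009954}{6953}} = \frac{6953}{1009954}$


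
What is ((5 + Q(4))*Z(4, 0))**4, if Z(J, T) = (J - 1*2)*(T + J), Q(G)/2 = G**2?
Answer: 7676563456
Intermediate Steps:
Q(G) = 2*G**2
Z(J, T) = (-2 + J)*(J + T) (Z(J, T) = (J - 2)*(J + T) = (-2 + J)*(J + T))
((5 + Q(4))*Z(4, 0))**4 = ((5 + 2*4**2)*(4**2 - 2*4 - 2*0 + 4*0))**4 = ((5 + 2*16)*(16 - 8 + 0 + 0))**4 = ((5 + 32)*8)**4 = (37*8)**4 = 296**4 = 7676563456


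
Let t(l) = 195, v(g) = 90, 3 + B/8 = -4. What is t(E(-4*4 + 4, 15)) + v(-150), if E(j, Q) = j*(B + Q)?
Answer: 285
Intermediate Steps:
B = -56 (B = -24 + 8*(-4) = -24 - 32 = -56)
E(j, Q) = j*(-56 + Q)
t(E(-4*4 + 4, 15)) + v(-150) = 195 + 90 = 285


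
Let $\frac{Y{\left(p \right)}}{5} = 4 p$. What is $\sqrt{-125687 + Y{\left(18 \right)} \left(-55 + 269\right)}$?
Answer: $i \sqrt{48647} \approx 220.56 i$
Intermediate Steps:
$Y{\left(p \right)} = 20 p$ ($Y{\left(p \right)} = 5 \cdot 4 p = 20 p$)
$\sqrt{-125687 + Y{\left(18 \right)} \left(-55 + 269\right)} = \sqrt{-125687 + 20 \cdot 18 \left(-55 + 269\right)} = \sqrt{-125687 + 360 \cdot 214} = \sqrt{-125687 + 77040} = \sqrt{-48647} = i \sqrt{48647}$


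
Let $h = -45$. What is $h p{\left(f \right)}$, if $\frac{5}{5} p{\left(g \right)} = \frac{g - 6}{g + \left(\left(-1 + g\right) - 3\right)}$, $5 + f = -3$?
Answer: $- \frac{63}{2} \approx -31.5$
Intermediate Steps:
$f = -8$ ($f = -5 - 3 = -8$)
$p{\left(g \right)} = \frac{-6 + g}{-4 + 2 g}$ ($p{\left(g \right)} = \frac{g - 6}{g + \left(\left(-1 + g\right) - 3\right)} = \frac{-6 + g}{g + \left(-4 + g\right)} = \frac{-6 + g}{-4 + 2 g}$)
$h p{\left(f \right)} = - 45 \frac{-6 - 8}{2 \left(-2 - 8\right)} = - 45 \cdot \frac{1}{2} \frac{1}{-10} \left(-14\right) = - 45 \cdot \frac{1}{2} \left(- \frac{1}{10}\right) \left(-14\right) = \left(-45\right) \frac{7}{10} = - \frac{63}{2}$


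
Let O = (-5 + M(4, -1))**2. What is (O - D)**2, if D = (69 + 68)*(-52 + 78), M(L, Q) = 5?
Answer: 12687844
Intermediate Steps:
D = 3562 (D = 137*26 = 3562)
O = 0 (O = (-5 + 5)**2 = 0**2 = 0)
(O - D)**2 = (0 - 1*3562)**2 = (0 - 3562)**2 = (-3562)**2 = 12687844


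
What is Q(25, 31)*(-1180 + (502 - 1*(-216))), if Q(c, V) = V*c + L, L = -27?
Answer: -345576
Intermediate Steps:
Q(c, V) = -27 + V*c (Q(c, V) = V*c - 27 = -27 + V*c)
Q(25, 31)*(-1180 + (502 - 1*(-216))) = (-27 + 31*25)*(-1180 + (502 - 1*(-216))) = (-27 + 775)*(-1180 + (502 + 216)) = 748*(-1180 + 718) = 748*(-462) = -345576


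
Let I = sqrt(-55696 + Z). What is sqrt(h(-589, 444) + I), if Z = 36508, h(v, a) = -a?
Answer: sqrt(-444 + 6*I*sqrt(533)) ≈ 3.2486 + 21.32*I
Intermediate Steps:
I = 6*I*sqrt(533) (I = sqrt(-55696 + 36508) = sqrt(-19188) = 6*I*sqrt(533) ≈ 138.52*I)
sqrt(h(-589, 444) + I) = sqrt(-1*444 + 6*I*sqrt(533)) = sqrt(-444 + 6*I*sqrt(533))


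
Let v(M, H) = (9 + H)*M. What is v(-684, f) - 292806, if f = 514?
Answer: -650538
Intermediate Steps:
v(M, H) = M*(9 + H)
v(-684, f) - 292806 = -684*(9 + 514) - 292806 = -684*523 - 292806 = -357732 - 292806 = -650538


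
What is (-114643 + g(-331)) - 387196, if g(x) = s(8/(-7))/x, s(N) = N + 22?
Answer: -1162761109/2317 ≈ -5.0184e+5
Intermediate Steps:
s(N) = 22 + N
g(x) = 146/(7*x) (g(x) = (22 + 8/(-7))/x = (22 + 8*(-⅐))/x = (22 - 8/7)/x = 146/(7*x))
(-114643 + g(-331)) - 387196 = (-114643 + (146/7)/(-331)) - 387196 = (-114643 + (146/7)*(-1/331)) - 387196 = (-114643 - 146/2317) - 387196 = -265627977/2317 - 387196 = -1162761109/2317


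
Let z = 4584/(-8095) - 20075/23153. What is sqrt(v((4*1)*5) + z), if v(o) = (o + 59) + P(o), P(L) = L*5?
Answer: 16*sqrt(144172696367095)/14417195 ≈ 13.325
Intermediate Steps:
P(L) = 5*L
v(o) = 59 + 6*o (v(o) = (o + 59) + 5*o = (59 + o) + 5*o = 59 + 6*o)
z = -268640477/187423535 (z = 4584*(-1/8095) - 20075*1/23153 = -4584/8095 - 20075/23153 = -268640477/187423535 ≈ -1.4333)
sqrt(v((4*1)*5) + z) = sqrt((59 + 6*((4*1)*5)) - 268640477/187423535) = sqrt((59 + 6*(4*5)) - 268640477/187423535) = sqrt((59 + 6*20) - 268640477/187423535) = sqrt((59 + 120) - 268640477/187423535) = sqrt(179 - 268640477/187423535) = sqrt(33280172288/187423535) = 16*sqrt(144172696367095)/14417195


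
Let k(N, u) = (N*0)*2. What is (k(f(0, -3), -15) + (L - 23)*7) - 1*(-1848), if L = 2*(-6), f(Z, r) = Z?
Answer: 1603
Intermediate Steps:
L = -12
k(N, u) = 0 (k(N, u) = 0*2 = 0)
(k(f(0, -3), -15) + (L - 23)*7) - 1*(-1848) = (0 + (-12 - 23)*7) - 1*(-1848) = (0 - 35*7) + 1848 = (0 - 245) + 1848 = -245 + 1848 = 1603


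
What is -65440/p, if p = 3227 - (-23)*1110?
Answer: -65440/28757 ≈ -2.2756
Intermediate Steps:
p = 28757 (p = 3227 - 1*(-25530) = 3227 + 25530 = 28757)
-65440/p = -65440/28757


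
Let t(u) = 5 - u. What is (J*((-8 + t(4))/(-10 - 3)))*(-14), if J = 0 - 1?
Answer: 98/13 ≈ 7.5385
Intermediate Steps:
J = -1
(J*((-8 + t(4))/(-10 - 3)))*(-14) = -(-8 + (5 - 1*4))/(-10 - 3)*(-14) = -(-8 + (5 - 4))/(-13)*(-14) = -(-8 + 1)*(-1)/13*(-14) = -(-7)*(-1)/13*(-14) = -1*7/13*(-14) = -7/13*(-14) = 98/13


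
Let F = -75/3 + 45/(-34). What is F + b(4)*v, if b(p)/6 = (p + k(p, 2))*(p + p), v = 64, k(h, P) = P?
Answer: 625793/34 ≈ 18406.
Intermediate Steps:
F = -895/34 (F = -75*1/3 + 45*(-1/34) = -25 - 45/34 = -895/34 ≈ -26.324)
b(p) = 12*p*(2 + p) (b(p) = 6*((p + 2)*(p + p)) = 6*((2 + p)*(2*p)) = 6*(2*p*(2 + p)) = 12*p*(2 + p))
F + b(4)*v = -895/34 + (12*4*(2 + 4))*64 = -895/34 + (12*4*6)*64 = -895/34 + 288*64 = -895/34 + 18432 = 625793/34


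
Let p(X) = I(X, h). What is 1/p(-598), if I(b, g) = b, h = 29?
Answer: -1/598 ≈ -0.0016722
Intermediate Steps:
p(X) = X
1/p(-598) = 1/(-598) = -1/598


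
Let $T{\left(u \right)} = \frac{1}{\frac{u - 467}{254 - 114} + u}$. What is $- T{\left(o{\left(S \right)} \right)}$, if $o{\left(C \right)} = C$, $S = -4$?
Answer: $\frac{140}{1031} \approx 0.13579$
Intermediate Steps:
$T{\left(u \right)} = \frac{1}{- \frac{467}{140} + \frac{141 u}{140}}$ ($T{\left(u \right)} = \frac{1}{\frac{-467 + u}{140} + u} = \frac{1}{\left(-467 + u\right) \frac{1}{140} + u} = \frac{1}{\left(- \frac{467}{140} + \frac{u}{140}\right) + u} = \frac{1}{- \frac{467}{140} + \frac{141 u}{140}}$)
$- T{\left(o{\left(S \right)} \right)} = - \frac{140}{-467 + 141 \left(-4\right)} = - \frac{140}{-467 - 564} = - \frac{140}{-1031} = - \frac{140 \left(-1\right)}{1031} = \left(-1\right) \left(- \frac{140}{1031}\right) = \frac{140}{1031}$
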